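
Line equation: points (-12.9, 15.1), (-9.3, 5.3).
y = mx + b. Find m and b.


m = (-9.8)/(3.6) = -2.7222
b = y1 - m*x1 = 15.1 - (-9.8*(-12.9))/(3.6) = 15.1 - 35.1167 = -20.0167

y = -2.7222x - 20.0167


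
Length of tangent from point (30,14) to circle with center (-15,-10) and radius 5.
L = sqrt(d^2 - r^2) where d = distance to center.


d = sqrt((30+ 15)^2 + (14+ 10)^2) = sqrt(2025+576) = 51.0000
L = sqrt(2601.0000 - 25) = sqrt(2576.0000) = 50.7543

50.7543


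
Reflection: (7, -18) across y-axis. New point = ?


Reflection rule for y-axis: (-x, y)
(7, -18) -> (-7, -18)

(-7, -18)


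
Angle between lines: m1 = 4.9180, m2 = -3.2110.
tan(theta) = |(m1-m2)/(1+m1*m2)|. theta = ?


m1-m2 = 8.129
1+m1*m2 = -14.791698
tan(theta) = |8.129/(-14.791698)| = 0.549565
theta = arctan(|8.129/(-14.791698)|) = 28.7917 degrees (acute angle)

28.7917 degrees


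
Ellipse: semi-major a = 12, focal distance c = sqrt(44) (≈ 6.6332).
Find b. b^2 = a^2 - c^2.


b^2 = 12^2 - (sqrt(44))^2 = 144 - 44 = 100
b = sqrt(100) = 10

b = 10


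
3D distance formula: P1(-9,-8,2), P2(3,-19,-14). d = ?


dx=12, dy=-11, dz=-16
d = sqrt(144+121+256) = sqrt(521) = 22.8254

22.8254


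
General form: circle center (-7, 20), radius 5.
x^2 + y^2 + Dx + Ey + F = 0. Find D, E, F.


(x+ 7)^2 + (y-20)^2 = 5^2
D = -2h = 14, E = -2k = -40
F = h^2+k^2-r^2 = 49+400-25 = 424

D = 14, E = -40, F = 424


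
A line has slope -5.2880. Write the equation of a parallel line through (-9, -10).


Parallel lines have equal slopes.
m2 = -5.2880
b2 = -10 + 5.2880*(-9) = -57.5920

y = -5.2880x - 57.5920


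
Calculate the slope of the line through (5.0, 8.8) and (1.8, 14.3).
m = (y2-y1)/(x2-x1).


dy = 14.3 - 8.8 = 5.5
dx = 1.8 - 5.0 = -3.2
m = 5.5/(-3.2) = -1.7188

m = -1.7188


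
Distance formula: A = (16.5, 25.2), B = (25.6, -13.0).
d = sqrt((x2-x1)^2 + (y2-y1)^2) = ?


dx = 25.6 - 16.5 = 9.1
dy = -13.0 - 25.2 = -38.2
d = sqrt(82.81 + 1459.24) = sqrt(1542.05) = 39.2689

39.2689


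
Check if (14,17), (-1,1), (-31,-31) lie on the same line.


14*(1+ 31) - 1*(-31-17) - 31*(17-1)
= 448 + 48 - 496 = 0

Yes, collinear (determinant = 0)


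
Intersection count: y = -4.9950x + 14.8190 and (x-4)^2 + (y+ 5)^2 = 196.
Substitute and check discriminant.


Substitute y = -4.9950x + 14.8190: (x-4)^2 + (-4.9950x+14.8190+ 5)^2 = 196
Expand to Ax^2 + Bx + C = 0, where b-k = 19.819
A = 1+m^2 = 25.950025
B = 2(m(b-k) - h) = 2(-4.9950*19.819 - 4) = -205.99181
C = h^2 + (b-k)^2 - r^2 = 16 + 392.792761 - 196 = 212.792761
disc = B^2-4AC = 42432.6258 - 22087.9099 = 20344.7159
disc > 0

2 intersection points


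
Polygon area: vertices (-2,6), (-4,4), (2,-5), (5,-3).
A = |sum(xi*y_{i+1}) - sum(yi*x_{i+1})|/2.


sum(xi*y_{i+1}) = -2*4 - 4*(-5) + 2*(-3) + 5*6 = 36
sum(yi*x_{i+1}) = 6*(-4) + 4*2 - 5*5 - 3*(-2) = -35
Area = |36 + 35|/2 = 71/2 = 35.5000

35.5000 sq units


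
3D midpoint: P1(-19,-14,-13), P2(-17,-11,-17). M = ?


Mx = (-19- 17)/2 = -18.0000
My = (-14- 11)/2 = -12.5000
Mz = (-13- 17)/2 = -15.0000

M = (-18.0000, -12.5000, -15.0000)


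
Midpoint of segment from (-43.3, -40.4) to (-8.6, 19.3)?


Mx = (-43.3 - 8.6)/2 = -51.9/2 = -25.9500
My = (-40.4 + 19.3)/2 = -21.1/2 = -10.5500

(-25.9500, -10.5500)


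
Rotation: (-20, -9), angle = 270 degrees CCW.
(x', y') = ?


cos(270) = 0, sin(270) = -1
x' = -20*0 + 9*(-1) = -9
y' = -20*(-1) - 9*0 = 20

(-9, 20)


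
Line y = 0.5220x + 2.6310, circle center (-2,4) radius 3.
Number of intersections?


Substitute y = 0.5220x + 2.6310: (x+ 2)^2 + (0.5220x+2.6310-4)^2 = 9
Expand to Ax^2 + Bx + C = 0, where b-k = -1.369
A = 1+m^2 = 1.272484
B = 2(m(b-k) - h) = 2(0.5220*(-1.369) + 2) = 2.570764
C = h^2 + (b-k)^2 - r^2 = 4 + 1.874161 - 9 = -3.125839
disc = B^2-4AC = 6.6088 + 15.9103 = 22.5191
disc > 0

2 intersection points


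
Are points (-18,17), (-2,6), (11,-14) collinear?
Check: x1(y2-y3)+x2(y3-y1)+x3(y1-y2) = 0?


-18*(6+ 14) - 2*(-14-17) + 11*(17-6)
= -360 + 62 + 121 = -177

No, not collinear (determinant = -177)


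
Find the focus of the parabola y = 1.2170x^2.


a = 1.2170
4a = 4.8680
focus = (0, 1/4.8680) = (0, 0.2054)

Focus = (0, 0.2054)


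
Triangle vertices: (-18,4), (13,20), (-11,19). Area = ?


-18*(20-19) = -18
13*(19-4) = 195
-11*(4-20) = 176
sum = 353
Area = |353|/2 = 176.5000

176.5000 sq units


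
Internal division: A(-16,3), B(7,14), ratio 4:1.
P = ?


Px = (4*7 + 1*(-16))/5 = 12/5 = 2.4000
Py = (4*14 + 1*3)/5 = 59/5 = 11.8000

P = (2.4000, 11.8000)


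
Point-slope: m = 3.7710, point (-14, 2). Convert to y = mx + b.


y - 2 = 3.7710(x + 14)
y = 3.7710x + 2 - 3.7710*(-14)
y = 3.7710x + 54.7940

y = 3.7710x + 54.7940


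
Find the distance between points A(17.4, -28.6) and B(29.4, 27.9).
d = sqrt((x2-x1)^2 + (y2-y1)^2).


dx = 29.4 - 17.4 = 12.0
dy = 27.9 + 28.6 = 56.5
d = sqrt(144.0 + 3192.25) = sqrt(3336.25) = 57.7603

57.7603


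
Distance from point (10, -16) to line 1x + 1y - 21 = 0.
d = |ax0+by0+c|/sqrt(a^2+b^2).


|1*10 + 1*(-16) - 21| = |-27| = 27
sqrt(1 + 1) = sqrt(2) = 1.4142
d = 27/sqrt(2) = 19.0919

19.0919


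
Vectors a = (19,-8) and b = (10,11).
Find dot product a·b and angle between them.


a·b = 19*10 - 8*11 = 190 - 88 = 102
|a| = sqrt(361+64) = 20.6155
|b| = sqrt(100+121) = 14.8661
cos(theta) = 102/(sqrt(425)*sqrt(221)) = 102/sqrt(93925) = 0.332820
theta = arccos(102/sqrt(93925)) = 70.5600 degrees

a·b = 102, theta = 70.5600 deg


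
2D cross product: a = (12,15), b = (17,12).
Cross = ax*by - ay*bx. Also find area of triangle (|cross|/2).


cross = 12*12 - 15*17 = 144 - 255 = -111
Triangle area = |-111|/2 = 111/2 = 55.5000

cross = -111, triangle area = 55.5000


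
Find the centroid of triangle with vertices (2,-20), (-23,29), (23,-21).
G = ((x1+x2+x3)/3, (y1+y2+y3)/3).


Gx = (2- 23+23)/3 = 2/3 = 0.6667
Gy = (-20+29- 21)/3 = -12/3 = -4.0000

G = (0.6667, -4.0000)


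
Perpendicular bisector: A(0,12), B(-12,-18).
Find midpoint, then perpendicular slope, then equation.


Midpoint = (-6, -3)
Slope of AB = dy/dx = -30/(-12) = 2.5000
Perp slope = -dx/dy = -12/30 = -0.4000
b = My - (perp slope)*Mx = -3 + (-12*(-6))/(-30) = -3 - 2.4000 = -5.4000

y = -0.4000x - 5.4000


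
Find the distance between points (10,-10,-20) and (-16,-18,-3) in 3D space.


dx=-26, dy=-8, dz=17
d = sqrt(676+64+289) = sqrt(1029) = 32.0780

32.0780


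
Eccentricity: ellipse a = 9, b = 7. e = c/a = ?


c = sqrt(81-49) = sqrt(32) = 5.6569
e = c/a = sqrt(32)/9 = 0.6285

e = 0.6285


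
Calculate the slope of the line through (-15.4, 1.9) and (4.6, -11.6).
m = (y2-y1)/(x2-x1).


dy = -11.6 - 1.9 = -13.5
dx = 4.6 + 15.4 = 20.0
m = -13.5/20.0 = -0.6750

m = -0.6750


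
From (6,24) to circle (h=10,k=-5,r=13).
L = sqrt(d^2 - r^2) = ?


d = sqrt((6-10)^2 + (24+ 5)^2) = sqrt(16+841) = 29.2746
L = sqrt(857.0000 - 169) = sqrt(688.0000) = 26.2298

26.2298


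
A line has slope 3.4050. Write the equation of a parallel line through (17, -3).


Parallel lines have equal slopes.
m2 = 3.4050
b2 = -3 - 3.4050*17 = -60.8850

y = 3.4050x - 60.8850


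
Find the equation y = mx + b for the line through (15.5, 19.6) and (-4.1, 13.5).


m = (-6.1)/(-19.6) = 0.3112
b = y1 - m*x1 = 19.6 - (-6.1*15.5)/(-19.6) = 19.6 - 4.8240 = 14.7760

y = 0.3112x + 14.7760


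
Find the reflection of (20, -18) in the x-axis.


Reflection rule for x-axis: (x, -y)
(20, -18) -> (20, 18)

(20, 18)


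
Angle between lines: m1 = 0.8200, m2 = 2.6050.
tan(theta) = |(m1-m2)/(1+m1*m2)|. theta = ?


m1-m2 = -1.785
1+m1*m2 = 3.1361
tan(theta) = |-1.785/3.1361| = 0.569178
theta = arctan(|-1.785/3.1361|) = 29.6476 degrees (acute angle)

29.6476 degrees


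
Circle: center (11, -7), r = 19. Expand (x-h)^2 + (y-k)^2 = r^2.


(x-11)^2 + (y+ 7)^2 = 19^2
D = -2h = -22, E = -2k = 14
F = h^2+k^2-r^2 = 121+49-361 = -191

x^2 + y^2 - 22x + 14y - 191 = 0


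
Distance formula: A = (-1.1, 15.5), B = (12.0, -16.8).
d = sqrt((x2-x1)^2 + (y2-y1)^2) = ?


dx = 12.0 + 1.1 = 13.1
dy = -16.8 - 15.5 = -32.3
d = sqrt(171.61 + 1043.29) = sqrt(1214.9) = 34.8554

34.8554


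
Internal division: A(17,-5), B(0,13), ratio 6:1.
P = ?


Px = (6*0 + 1*17)/7 = 17/7 = 2.4286
Py = (6*13 + 1*(-5))/7 = 73/7 = 10.4286

P = (2.4286, 10.4286)


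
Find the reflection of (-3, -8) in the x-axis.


Reflection rule for x-axis: (x, -y)
(-3, -8) -> (-3, 8)

(-3, 8)


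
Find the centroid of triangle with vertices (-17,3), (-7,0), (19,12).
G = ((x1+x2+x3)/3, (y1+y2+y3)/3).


Gx = (-17- 7+19)/3 = -5/3 = -1.6667
Gy = (3+0+12)/3 = 15/3 = 5.0000

G = (-1.6667, 5.0000)


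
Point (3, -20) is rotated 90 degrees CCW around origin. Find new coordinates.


cos(90) = 0, sin(90) = 1
x' = 3*0 + 20*1 = 20
y' = 3*1 - 20*0 = 3

(20, 3)


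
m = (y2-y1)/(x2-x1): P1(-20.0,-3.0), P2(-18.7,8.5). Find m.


dy = 8.5 + 3.0 = 11.5
dx = -18.7 + 20.0 = 1.3
m = 11.5/1.3 = 8.8462

m = 8.8462


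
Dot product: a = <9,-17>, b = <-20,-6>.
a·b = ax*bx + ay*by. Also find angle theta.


a·b = 9*(-20) - 17*(-6) = -180 + 102 = -78
|a| = sqrt(81+289) = 19.2354
|b| = sqrt(400+36) = 20.8806
cos(theta) = -78/(sqrt(370)*sqrt(436)) = -78/sqrt(161320) = -0.194201
theta = arccos(-78/sqrt(161320)) = 101.1980 degrees

a·b = -78, theta = 101.1980 deg


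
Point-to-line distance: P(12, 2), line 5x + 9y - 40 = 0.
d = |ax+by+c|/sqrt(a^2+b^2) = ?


|5*12 + 9*2 - 40| = |38| = 38
sqrt(25 + 81) = sqrt(106) = 10.2956
d = 38/sqrt(106) = 3.6909

3.6909


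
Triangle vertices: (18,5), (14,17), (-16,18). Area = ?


18*(17-18) = -18
14*(18-5) = 182
-16*(5-17) = 192
sum = 356
Area = |356|/2 = 178.0000

178.0000 sq units


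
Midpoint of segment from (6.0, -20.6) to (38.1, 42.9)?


Mx = (6.0 + 38.1)/2 = 44.1/2 = 22.0500
My = (-20.6 + 42.9)/2 = 22.3/2 = 11.1500

(22.0500, 11.1500)


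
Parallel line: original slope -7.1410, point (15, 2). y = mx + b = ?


Parallel lines have equal slopes.
m2 = -7.1410
b2 = 2 + 7.1410*15 = 109.1150

y = -7.1410x + 109.1150


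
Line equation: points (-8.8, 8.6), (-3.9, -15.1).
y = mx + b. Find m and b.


m = (-23.7)/(4.9) = -4.8367
b = y1 - m*x1 = 8.6 - (-23.7*(-8.8))/(4.9) = 8.6 - 42.5633 = -33.9633

y = -4.8367x - 33.9633


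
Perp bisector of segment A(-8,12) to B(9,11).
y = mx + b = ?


Midpoint = (0.5, 11.5)
Slope of AB = dy/dx = -1/17 = -0.0588
Perp slope = -dx/dy = 17/1 = 17.0000
b = My - (perp slope)*Mx = 11.5 + (17*0.5)/(-1) = 11.5 - 8.5000 = 3.0000

y = 17.0000x + 3.0000


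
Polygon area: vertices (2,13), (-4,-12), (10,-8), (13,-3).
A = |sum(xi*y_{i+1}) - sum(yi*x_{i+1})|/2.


sum(xi*y_{i+1}) = 2*(-12) - 4*(-8) + 10*(-3) + 13*13 = 147
sum(yi*x_{i+1}) = 13*(-4) - 12*10 - 8*13 - 3*2 = -282
Area = |147 + 282|/2 = 429/2 = 214.5000

214.5000 sq units


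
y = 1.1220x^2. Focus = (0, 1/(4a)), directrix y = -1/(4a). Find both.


a = 1.1220
1/(4a) = 0.2228
Focus = (0, 0.2228)
Directrix: y = -0.2228

Focus = (0, 0.2228), Directrix: y = -0.2228


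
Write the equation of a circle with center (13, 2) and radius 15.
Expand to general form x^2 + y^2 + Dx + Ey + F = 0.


(x-13)^2 + (y-2)^2 = 15^2
D = -2h = -26, E = -2k = -4
F = h^2+k^2-r^2 = 169+4-225 = -52

x^2 + y^2 - 26x - 4y - 52 = 0


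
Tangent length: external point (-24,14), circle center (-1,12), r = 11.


d = sqrt((-24+ 1)^2 + (14-12)^2) = sqrt(529+4) = 23.0868
L = sqrt(533.0000 - 121) = sqrt(412.0000) = 20.2978

20.2978


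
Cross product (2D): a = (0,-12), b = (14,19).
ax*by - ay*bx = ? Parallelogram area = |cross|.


cross = 0*19 + 12*14 = 0 + 168 = 168
Parallelogram area = |168| = 168

cross = 168, parallelogram area = 168


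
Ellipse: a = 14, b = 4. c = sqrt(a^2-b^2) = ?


c^2 = 14^2 - 4^2 = 196 - 16 = 180
c = sqrt(180) = 13.4164

c = 13.4164


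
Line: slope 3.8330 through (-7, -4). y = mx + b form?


y + 4 = 3.8330(x + 7)
y = 3.8330x - 4 - 3.8330*(-7)
y = 3.8330x + 22.8310

y = 3.8330x + 22.8310


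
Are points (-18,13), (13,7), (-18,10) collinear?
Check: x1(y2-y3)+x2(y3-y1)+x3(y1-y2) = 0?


-18*(7-10) + 13*(10-13) - 18*(13-7)
= 54 - 39 - 108 = -93

No, not collinear (determinant = -93)


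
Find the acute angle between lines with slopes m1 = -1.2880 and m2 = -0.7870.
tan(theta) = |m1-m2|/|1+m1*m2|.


m1-m2 = -0.501
1+m1*m2 = 2.013656
tan(theta) = |-0.501/2.013656| = 0.248801
theta = arctan(|-0.501/2.013656|) = 13.9716 degrees (acute angle)

13.9716 degrees


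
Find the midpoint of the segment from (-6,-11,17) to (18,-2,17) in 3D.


Mx = (-6+18)/2 = 6.0000
My = (-11- 2)/2 = -6.5000
Mz = (17+17)/2 = 17.0000

M = (6.0000, -6.5000, 17.0000)


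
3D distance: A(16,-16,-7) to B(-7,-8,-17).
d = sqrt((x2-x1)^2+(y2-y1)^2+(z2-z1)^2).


dx=-23, dy=8, dz=-10
d = sqrt(529+64+100) = sqrt(693) = 26.3249

26.3249


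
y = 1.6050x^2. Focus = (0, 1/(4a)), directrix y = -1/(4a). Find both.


a = 1.6050
1/(4a) = 0.1558
Focus = (0, 0.1558)
Directrix: y = -0.1558

Focus = (0, 0.1558), Directrix: y = -0.1558


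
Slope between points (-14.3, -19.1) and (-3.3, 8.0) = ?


dy = 8.0 + 19.1 = 27.1
dx = -3.3 + 14.3 = 11.0
m = 27.1/11.0 = 2.4636

m = 2.4636


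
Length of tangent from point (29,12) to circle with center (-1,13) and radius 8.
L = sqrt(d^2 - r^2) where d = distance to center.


d = sqrt((29+ 1)^2 + (12-13)^2) = sqrt(900+1) = 30.0167
L = sqrt(901.0000 - 64) = sqrt(837.0000) = 28.9310

28.9310


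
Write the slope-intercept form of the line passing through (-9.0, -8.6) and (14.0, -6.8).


m = (1.8)/(23.0) = 0.0783
b = y1 - m*x1 = -8.6 - (1.8*(-9.0))/(23.0) = -8.6 + 0.7043 = -7.8957

y = 0.0783x - 7.8957


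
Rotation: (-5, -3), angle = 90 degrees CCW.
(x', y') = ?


cos(90) = 0, sin(90) = 1
x' = -5*0 + 3*1 = 3
y' = -5*1 - 3*0 = -5

(3, -5)


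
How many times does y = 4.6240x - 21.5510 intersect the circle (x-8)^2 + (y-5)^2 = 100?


Substitute y = 4.6240x - 21.5510: (x-8)^2 + (4.6240x- 21.5510-5)^2 = 100
Expand to Ax^2 + Bx + C = 0, where b-k = -26.551
A = 1+m^2 = 22.381376
B = 2(m(b-k) - h) = 2(4.6240*(-26.551) - 8) = -261.543648
C = h^2 + (b-k)^2 - r^2 = 64 + 704.955601 - 100 = 668.955601
disc = B^2-4AC = 68405.0798 - 59888.5873 = 8516.4925
disc > 0

2 intersection points


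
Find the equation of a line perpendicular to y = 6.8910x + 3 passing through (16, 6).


Perpendicular slope = -1/m1 = -1/6.8910 = -0.1451
b2 = y0 - m2*x0 = 6 + 16/6.8910 = 6 + 2.3219 = 8.3219

y = -0.1451x + 8.3219


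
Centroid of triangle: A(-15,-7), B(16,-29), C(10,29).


Gx = (-15+16+10)/3 = 11/3 = 3.6667
Gy = (-7- 29+29)/3 = -7/3 = -2.3333

G = (3.6667, -2.3333)


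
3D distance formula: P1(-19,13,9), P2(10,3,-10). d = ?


dx=29, dy=-10, dz=-19
d = sqrt(841+100+361) = sqrt(1302) = 36.0832

36.0832


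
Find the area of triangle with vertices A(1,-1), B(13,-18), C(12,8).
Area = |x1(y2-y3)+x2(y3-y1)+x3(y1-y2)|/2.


1*(-18-8) = -26
13*(8+ 1) = 117
12*(-1+ 18) = 204
sum = 295
Area = |295|/2 = 147.5000

147.5000 sq units


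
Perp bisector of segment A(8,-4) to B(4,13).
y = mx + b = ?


Midpoint = (6, 4.5)
Slope of AB = dy/dx = 17/(-4) = -4.2500
Perp slope = -dx/dy = 4/17 = 0.2353
b = My - (perp slope)*Mx = 4.5 + (-4*6)/17 = 4.5 - 1.4118 = 3.0882

y = 0.2353x + 3.0882


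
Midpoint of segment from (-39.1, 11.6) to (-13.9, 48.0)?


Mx = (-39.1 - 13.9)/2 = -53.0/2 = -26.5000
My = (11.6 + 48.0)/2 = 59.6/2 = 29.8000

(-26.5000, 29.8000)


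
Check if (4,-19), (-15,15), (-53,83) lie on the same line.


4*(15-83) - 15*(83+ 19) - 53*(-19-15)
= -272 - 1530 + 1802 = 0

Yes, collinear (determinant = 0)


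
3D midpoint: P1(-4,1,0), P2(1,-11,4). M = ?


Mx = (-4+1)/2 = -1.5000
My = (1- 11)/2 = -5.0000
Mz = (0+4)/2 = 2.0000

M = (-1.5000, -5.0000, 2.0000)


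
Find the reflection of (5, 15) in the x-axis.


Reflection rule for x-axis: (x, -y)
(5, 15) -> (5, -15)

(5, -15)


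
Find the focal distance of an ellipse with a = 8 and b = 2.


c^2 = 8^2 - 2^2 = 64 - 4 = 60
c = sqrt(60) = 7.7460

c = 7.7460


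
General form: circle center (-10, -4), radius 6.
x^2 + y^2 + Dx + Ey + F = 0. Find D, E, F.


(x+ 10)^2 + (y+ 4)^2 = 6^2
D = -2h = 20, E = -2k = 8
F = h^2+k^2-r^2 = 100+16-36 = 80

D = 20, E = 8, F = 80


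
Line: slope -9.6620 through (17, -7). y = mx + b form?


y + 7 = -9.6620(x - 17)
y = -9.6620x - 7 + 9.6620*17
y = -9.6620x + 157.2540

y = -9.6620x + 157.2540


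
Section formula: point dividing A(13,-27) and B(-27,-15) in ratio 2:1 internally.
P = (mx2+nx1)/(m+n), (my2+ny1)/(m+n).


Px = (2*(-27) + 1*13)/3 = -41/3 = -13.6667
Py = (2*(-15) + 1*(-27))/3 = -57/3 = -19.0000

P = (-13.6667, -19.0000)


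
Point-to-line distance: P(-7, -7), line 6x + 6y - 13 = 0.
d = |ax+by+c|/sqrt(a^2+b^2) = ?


|6*(-7) + 6*(-7) - 13| = |-97| = 97
sqrt(36 + 36) = sqrt(72) = 8.4853
d = 97/sqrt(72) = 11.4316

11.4316


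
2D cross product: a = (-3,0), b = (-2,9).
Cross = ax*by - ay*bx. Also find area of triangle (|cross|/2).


cross = -3*9 - 0*(-2) = -27 - 0 = -27
Triangle area = |-27|/2 = 27/2 = 13.5000

cross = -27, triangle area = 13.5000


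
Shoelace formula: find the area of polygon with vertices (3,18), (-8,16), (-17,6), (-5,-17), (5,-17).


sum(xi*y_{i+1}) = 3*16 - 8*6 - 17*(-17) - 5*(-17) + 5*18 = 464
sum(yi*x_{i+1}) = 18*(-8) + 16*(-17) + 6*(-5) - 17*5 - 17*3 = -582
Area = |464 + 582|/2 = 1046/2 = 523.0000

523.0000 sq units


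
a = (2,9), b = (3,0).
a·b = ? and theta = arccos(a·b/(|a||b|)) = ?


a·b = 2*3 + 9*0 = 6 + 0 = 6
|a| = sqrt(4+81) = 9.2195
|b| = sqrt(9+0) = 3.0000
cos(theta) = 6/(sqrt(85)*sqrt(9)) = 6/sqrt(765) = 0.216930
theta = arccos(6/sqrt(765)) = 77.4712 degrees

a·b = 6, theta = 77.4712 deg


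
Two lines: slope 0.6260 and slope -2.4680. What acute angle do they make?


m1-m2 = 3.094
1+m1*m2 = -0.544968
tan(theta) = |3.094/(-0.544968)| = 5.677398
theta = arctan(|3.094/(-0.544968)|) = 80.0106 degrees (acute angle)

80.0106 degrees


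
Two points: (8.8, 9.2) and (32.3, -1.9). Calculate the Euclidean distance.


dx = 32.3 - 8.8 = 23.5
dy = -1.9 - 9.2 = -11.1
d = sqrt(552.25 + 123.21) = sqrt(675.46) = 25.9896

25.9896


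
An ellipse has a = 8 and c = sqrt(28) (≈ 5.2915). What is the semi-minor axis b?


b^2 = 8^2 - (sqrt(28))^2 = 64 - 28 = 36
b = sqrt(36) = 6

b = 6


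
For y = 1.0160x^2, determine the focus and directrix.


a = 1.0160
1/(4a) = 0.2461
Focus = (0, 0.2461)
Directrix: y = -0.2461

Focus = (0, 0.2461), Directrix: y = -0.2461


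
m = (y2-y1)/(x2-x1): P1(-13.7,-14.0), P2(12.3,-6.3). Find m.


dy = -6.3 + 14.0 = 7.7
dx = 12.3 + 13.7 = 26.0
m = 7.7/26.0 = 0.2962

m = 0.2962


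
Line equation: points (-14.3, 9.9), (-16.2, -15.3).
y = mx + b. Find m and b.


m = (-25.2)/(-1.9) = 13.2632
b = y1 - m*x1 = 9.9 - (-25.2*(-14.3))/(-1.9) = 9.9 + 189.6632 = 199.5632

y = 13.2632x + 199.5632


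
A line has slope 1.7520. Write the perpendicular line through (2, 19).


Perpendicular slope = -1/m1 = -1/1.7520 = -0.5708
b2 = y0 - m2*x0 = 19 + 2/1.7520 = 19 + 1.1416 = 20.1416

y = -0.5708x + 20.1416


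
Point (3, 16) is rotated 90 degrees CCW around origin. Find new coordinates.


cos(90) = 0, sin(90) = 1
x' = 3*0 - 16*1 = -16
y' = 3*1 + 16*0 = 3

(-16, 3)


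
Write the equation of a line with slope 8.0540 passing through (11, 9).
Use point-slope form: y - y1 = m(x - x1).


y - 9 = 8.0540(x - 11)
y = 8.0540x + 9 - 8.0540*11
y = 8.0540x - 79.5940

y = 8.0540x - 79.5940


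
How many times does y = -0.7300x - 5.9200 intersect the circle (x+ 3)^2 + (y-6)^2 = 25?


Substitute y = -0.7300x - 5.9200: (x+ 3)^2 + (-0.7300x- 5.9200-6)^2 = 25
Expand to Ax^2 + Bx + C = 0, where b-k = -11.92
A = 1+m^2 = 1.5329
B = 2(m(b-k) - h) = 2(-0.7300*(-11.92) + 3) = 23.4032
C = h^2 + (b-k)^2 - r^2 = 9 + 142.0864 - 25 = 126.0864
disc = B^2-4AC = 547.7098 - 773.1114 = -225.4016
disc < 0

0 intersection points


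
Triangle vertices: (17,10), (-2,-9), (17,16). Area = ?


17*(-9-16) = -425
-2*(16-10) = -12
17*(10+ 9) = 323
sum = -114
Area = |-114|/2 = 57.0000

57.0000 sq units


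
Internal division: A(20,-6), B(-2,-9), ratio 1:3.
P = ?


Px = (1*(-2) + 3*20)/4 = 58/4 = 14.5000
Py = (1*(-9) + 3*(-6))/4 = -27/4 = -6.7500

P = (14.5000, -6.7500)


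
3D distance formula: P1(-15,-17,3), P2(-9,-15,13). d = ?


dx=6, dy=2, dz=10
d = sqrt(36+4+100) = sqrt(140) = 11.8322

11.8322


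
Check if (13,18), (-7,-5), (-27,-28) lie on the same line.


13*(-5+ 28) - 7*(-28-18) - 27*(18+ 5)
= 299 + 322 - 621 = 0

Yes, collinear (determinant = 0)


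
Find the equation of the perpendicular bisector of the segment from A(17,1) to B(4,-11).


Midpoint = (10.5, -5)
Slope of AB = dy/dx = -12/(-13) = 0.9231
Perp slope = -dx/dy = -13/12 = -1.0833
b = My - (perp slope)*Mx = -5 + (-13*10.5)/(-12) = -5 + 11.3750 = 6.3750

y = -1.0833x + 6.3750


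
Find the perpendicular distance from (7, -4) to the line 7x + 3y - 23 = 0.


|7*7 + 3*(-4) - 23| = |14| = 14
sqrt(49 + 9) = sqrt(58) = 7.6158
d = 14/sqrt(58) = 1.8383

1.8383


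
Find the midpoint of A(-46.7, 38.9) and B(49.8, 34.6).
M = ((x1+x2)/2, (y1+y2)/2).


Mx = (-46.7 + 49.8)/2 = 3.1/2 = 1.5500
My = (38.9 + 34.6)/2 = 73.5/2 = 36.7500

(1.5500, 36.7500)


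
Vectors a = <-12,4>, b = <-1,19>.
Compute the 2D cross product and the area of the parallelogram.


cross = -12*19 - 4*(-1) = -228 + 4 = -224
Parallelogram area = |-224| = 224

cross = -224, parallelogram area = 224


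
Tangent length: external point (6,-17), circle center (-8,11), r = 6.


d = sqrt((6+ 8)^2 + (-17-11)^2) = sqrt(196+784) = 31.3050
L = sqrt(980.0000 - 36) = sqrt(944.0000) = 30.7246

30.7246


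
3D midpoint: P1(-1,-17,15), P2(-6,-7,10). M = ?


Mx = (-1- 6)/2 = -3.5000
My = (-17- 7)/2 = -12.0000
Mz = (15+10)/2 = 12.5000

M = (-3.5000, -12.0000, 12.5000)


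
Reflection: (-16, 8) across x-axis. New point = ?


Reflection rule for x-axis: (x, -y)
(-16, 8) -> (-16, -8)

(-16, -8)


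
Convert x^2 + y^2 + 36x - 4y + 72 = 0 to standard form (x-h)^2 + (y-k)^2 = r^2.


h = -D/2 = -36/2 = -18
k = -E/2 = 4/2 = 2
r^2 = h^2 + k^2 - F = 324 + 4 - 72 = 256
r = 16

Center (-18, 2), radius = 16


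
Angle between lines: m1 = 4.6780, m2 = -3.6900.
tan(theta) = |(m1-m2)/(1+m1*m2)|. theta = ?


m1-m2 = 8.368
1+m1*m2 = -16.26182
tan(theta) = |8.368/(-16.26182)| = 0.514580
theta = arctan(|8.368/(-16.26182)|) = 27.2294 degrees (acute angle)

27.2294 degrees


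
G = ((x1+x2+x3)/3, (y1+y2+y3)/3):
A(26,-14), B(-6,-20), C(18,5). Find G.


Gx = (26- 6+18)/3 = 38/3 = 12.6667
Gy = (-14- 20+5)/3 = -29/3 = -9.6667

G = (12.6667, -9.6667)


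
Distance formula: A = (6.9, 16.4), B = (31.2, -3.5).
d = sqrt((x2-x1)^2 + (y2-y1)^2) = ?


dx = 31.2 - 6.9 = 24.3
dy = -3.5 - 16.4 = -19.9
d = sqrt(590.49 + 396.01) = sqrt(986.5) = 31.4086

31.4086


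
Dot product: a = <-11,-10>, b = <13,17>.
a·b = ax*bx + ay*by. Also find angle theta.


a·b = -11*13 - 10*17 = -143 - 170 = -313
|a| = sqrt(121+100) = 14.8661
|b| = sqrt(169+289) = 21.4009
cos(theta) = -313/(sqrt(221)*sqrt(458)) = -313/sqrt(101218) = -0.983820
theta = arccos(-313/sqrt(101218)) = 169.6790 degrees

a·b = -313, theta = 169.6790 deg


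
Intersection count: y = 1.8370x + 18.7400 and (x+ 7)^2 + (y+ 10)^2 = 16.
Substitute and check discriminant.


Substitute y = 1.8370x + 18.7400: (x+ 7)^2 + (1.8370x+18.7400+ 10)^2 = 16
Expand to Ax^2 + Bx + C = 0, where b-k = 28.74
A = 1+m^2 = 4.374569
B = 2(m(b-k) - h) = 2(1.8370*28.74 + 7) = 119.59076
C = h^2 + (b-k)^2 - r^2 = 49 + 825.9876 - 16 = 858.9876
disc = B^2-4AC = 14301.9499 - 15030.8021 = -728.8522
disc < 0

0 intersection points


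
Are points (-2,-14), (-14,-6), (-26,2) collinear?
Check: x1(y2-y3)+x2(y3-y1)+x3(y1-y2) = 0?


-2*(-6-2) - 14*(2+ 14) - 26*(-14+ 6)
= 16 - 224 + 208 = 0

Yes, collinear (determinant = 0)


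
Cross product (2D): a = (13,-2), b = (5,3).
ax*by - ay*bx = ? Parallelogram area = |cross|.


cross = 13*3 + 2*5 = 39 + 10 = 49
Parallelogram area = |49| = 49

cross = 49, parallelogram area = 49


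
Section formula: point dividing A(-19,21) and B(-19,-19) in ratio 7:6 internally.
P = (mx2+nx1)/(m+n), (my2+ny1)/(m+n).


Px = (7*(-19) + 6*(-19))/13 = -247/13 = -19.0000
Py = (7*(-19) + 6*21)/13 = -7/13 = -0.5385

P = (-19.0000, -0.5385)


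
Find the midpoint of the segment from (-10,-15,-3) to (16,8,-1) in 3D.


Mx = (-10+16)/2 = 3.0000
My = (-15+8)/2 = -3.5000
Mz = (-3- 1)/2 = -2.0000

M = (3.0000, -3.5000, -2.0000)


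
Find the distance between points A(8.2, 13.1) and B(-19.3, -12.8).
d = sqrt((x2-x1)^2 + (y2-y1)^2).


dx = -19.3 - 8.2 = -27.5
dy = -12.8 - 13.1 = -25.9
d = sqrt(756.25 + 670.81) = sqrt(1427.06) = 37.7764

37.7764


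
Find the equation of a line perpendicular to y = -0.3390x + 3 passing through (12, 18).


Perpendicular slope = -1/m1 = -1/(-0.3390) = 2.9499
b2 = y0 - m2*x0 = 18 + 12/(-0.3390) = 18 - 35.3982 = -17.3982

y = 2.9499x - 17.3982


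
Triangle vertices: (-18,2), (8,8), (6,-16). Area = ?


-18*(8+ 16) = -432
8*(-16-2) = -144
6*(2-8) = -36
sum = -612
Area = |-612|/2 = 306.0000

306.0000 sq units


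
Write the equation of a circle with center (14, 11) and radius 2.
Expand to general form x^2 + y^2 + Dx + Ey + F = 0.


(x-14)^2 + (y-11)^2 = 2^2
D = -2h = -28, E = -2k = -22
F = h^2+k^2-r^2 = 196+121-4 = 313

x^2 + y^2 - 28x - 22y + 313 = 0


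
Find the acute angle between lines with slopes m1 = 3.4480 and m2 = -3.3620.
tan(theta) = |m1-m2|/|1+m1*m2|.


m1-m2 = 6.81
1+m1*m2 = -10.592176
tan(theta) = |6.81/(-10.592176)| = 0.642927
theta = arctan(|6.81/(-10.592176)|) = 32.7381 degrees (acute angle)

32.7381 degrees


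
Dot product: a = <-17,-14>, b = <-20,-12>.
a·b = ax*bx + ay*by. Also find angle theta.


a·b = -17*(-20) - 14*(-12) = 340 + 168 = 508
|a| = sqrt(289+196) = 22.0227
|b| = sqrt(400+144) = 23.3238
cos(theta) = 508/(sqrt(485)*sqrt(544)) = 508/sqrt(263840) = 0.988993
theta = arccos(508/sqrt(263840)) = 8.5087 degrees

a·b = 508, theta = 8.5087 deg


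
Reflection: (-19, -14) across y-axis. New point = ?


Reflection rule for y-axis: (-x, y)
(-19, -14) -> (19, -14)

(19, -14)


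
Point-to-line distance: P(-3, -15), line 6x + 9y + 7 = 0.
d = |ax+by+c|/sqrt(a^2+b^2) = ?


|6*(-3) + 9*(-15) + 7| = |-146| = 146
sqrt(36 + 81) = sqrt(117) = 10.8167
d = 146/sqrt(117) = 13.4977

13.4977


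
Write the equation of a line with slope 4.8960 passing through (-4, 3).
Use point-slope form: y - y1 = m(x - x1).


y - 3 = 4.8960(x + 4)
y = 4.8960x + 3 - 4.8960*(-4)
y = 4.8960x + 22.5840

y = 4.8960x + 22.5840


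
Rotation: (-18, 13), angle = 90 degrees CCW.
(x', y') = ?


cos(90) = 0, sin(90) = 1
x' = -18*0 - 13*1 = -13
y' = -18*1 + 13*0 = -18

(-13, -18)


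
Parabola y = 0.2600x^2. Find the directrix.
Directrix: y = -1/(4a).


a = 0.2600
1/(4a) = 0.9615
directrix: y = -0.9615 = -0.9615

y = -0.9615


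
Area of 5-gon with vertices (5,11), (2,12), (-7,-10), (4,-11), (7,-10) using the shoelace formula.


sum(xi*y_{i+1}) = 5*12 + 2*(-10) - 7*(-11) + 4*(-10) + 7*11 = 154
sum(yi*x_{i+1}) = 11*2 + 12*(-7) - 10*4 - 11*7 - 10*5 = -229
Area = |154 + 229|/2 = 383/2 = 191.5000

191.5000 sq units


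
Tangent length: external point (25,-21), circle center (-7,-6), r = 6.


d = sqrt((25+ 7)^2 + (-21+ 6)^2) = sqrt(1024+225) = 35.3412
L = sqrt(1249.0000 - 36) = sqrt(1213.0000) = 34.8281

34.8281


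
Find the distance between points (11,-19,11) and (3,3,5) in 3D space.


dx=-8, dy=22, dz=-6
d = sqrt(64+484+36) = sqrt(584) = 24.1661

24.1661


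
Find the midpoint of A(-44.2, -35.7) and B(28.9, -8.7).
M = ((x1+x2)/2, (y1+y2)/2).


Mx = (-44.2 + 28.9)/2 = -15.3/2 = -7.6500
My = (-35.7 - 8.7)/2 = -44.4/2 = -22.2000

(-7.6500, -22.2000)


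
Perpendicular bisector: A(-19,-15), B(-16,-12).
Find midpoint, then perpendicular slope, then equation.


Midpoint = (-17.5, -13.5)
Slope of AB = dy/dx = 3/3 = 1.0000
Perp slope = -dx/dy = -3/3 = -1.0000
b = My - (perp slope)*Mx = -13.5 + (3*(-17.5))/3 = -13.5 - 17.5000 = -31.0000

y = -1.0000x - 31.0000


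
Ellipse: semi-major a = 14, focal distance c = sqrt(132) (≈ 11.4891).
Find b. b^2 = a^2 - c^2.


b^2 = 14^2 - (sqrt(132))^2 = 196 - 132 = 64
b = sqrt(64) = 8

b = 8


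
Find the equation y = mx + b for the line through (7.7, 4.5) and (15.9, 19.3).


m = (14.8)/(8.2) = 1.8049
b = y1 - m*x1 = 4.5 - (14.8*7.7)/(8.2) = 4.5 - 13.8976 = -9.3976

y = 1.8049x - 9.3976


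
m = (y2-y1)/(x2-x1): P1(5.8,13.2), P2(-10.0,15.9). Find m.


dy = 15.9 - 13.2 = 2.7
dx = -10.0 - 5.8 = -15.8
m = 2.7/(-15.8) = -0.1709

m = -0.1709


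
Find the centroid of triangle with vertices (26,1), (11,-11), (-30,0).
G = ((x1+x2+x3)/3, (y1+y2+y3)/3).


Gx = (26+11- 30)/3 = 7/3 = 2.3333
Gy = (1- 11+0)/3 = -10/3 = -3.3333

G = (2.3333, -3.3333)


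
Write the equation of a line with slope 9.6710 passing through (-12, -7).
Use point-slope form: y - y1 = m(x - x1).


y + 7 = 9.6710(x + 12)
y = 9.6710x - 7 - 9.6710*(-12)
y = 9.6710x + 109.0520

y = 9.6710x + 109.0520


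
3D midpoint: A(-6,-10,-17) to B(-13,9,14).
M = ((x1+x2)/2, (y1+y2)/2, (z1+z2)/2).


Mx = (-6- 13)/2 = -9.5000
My = (-10+9)/2 = -0.5000
Mz = (-17+14)/2 = -1.5000

M = (-9.5000, -0.5000, -1.5000)


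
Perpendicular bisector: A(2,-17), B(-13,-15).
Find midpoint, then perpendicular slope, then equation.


Midpoint = (-5.5, -16)
Slope of AB = dy/dx = 2/(-15) = -0.1333
Perp slope = -dx/dy = 15/2 = 7.5000
b = My - (perp slope)*Mx = -16 + (-15*(-5.5))/2 = -16 + 41.2500 = 25.2500

y = 7.5000x + 25.2500


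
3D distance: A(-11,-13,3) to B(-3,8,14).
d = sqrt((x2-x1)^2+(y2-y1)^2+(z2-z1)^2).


dx=8, dy=21, dz=11
d = sqrt(64+441+121) = sqrt(626) = 25.0200

25.0200


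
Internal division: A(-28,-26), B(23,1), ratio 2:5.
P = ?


Px = (2*23 + 5*(-28))/7 = -94/7 = -13.4286
Py = (2*1 + 5*(-26))/7 = -128/7 = -18.2857

P = (-13.4286, -18.2857)


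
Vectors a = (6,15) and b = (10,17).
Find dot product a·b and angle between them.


a·b = 6*10 + 15*17 = 60 + 255 = 315
|a| = sqrt(36+225) = 16.1555
|b| = sqrt(100+289) = 19.7231
cos(theta) = 315/(sqrt(261)*sqrt(389)) = 315/sqrt(101529) = 0.988588
theta = arccos(315/sqrt(101529)) = 8.6641 degrees

a·b = 315, theta = 8.6641 deg


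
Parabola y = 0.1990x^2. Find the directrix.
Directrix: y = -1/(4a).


a = 0.1990
1/(4a) = 1.2563
directrix: y = -1.2563 = -1.2563

y = -1.2563


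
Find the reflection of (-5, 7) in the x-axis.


Reflection rule for x-axis: (x, -y)
(-5, 7) -> (-5, -7)

(-5, -7)


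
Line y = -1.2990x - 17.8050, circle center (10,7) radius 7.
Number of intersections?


Substitute y = -1.2990x - 17.8050: (x-10)^2 + (-1.2990x- 17.8050-7)^2 = 49
Expand to Ax^2 + Bx + C = 0, where b-k = -24.805
A = 1+m^2 = 2.687401
B = 2(m(b-k) - h) = 2(-1.2990*(-24.805) - 10) = 44.44339
C = h^2 + (b-k)^2 - r^2 = 100 + 615.288025 - 49 = 666.288025
disc = B^2-4AC = 1975.2149 - 7162.3324 = -5187.1175
disc < 0

0 intersection points


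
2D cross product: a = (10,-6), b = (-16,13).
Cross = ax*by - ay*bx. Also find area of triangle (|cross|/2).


cross = 10*13 + 6*(-16) = 130 - 96 = 34
Triangle area = |34|/2 = 34/2 = 17.0000

cross = 34, triangle area = 17.0000


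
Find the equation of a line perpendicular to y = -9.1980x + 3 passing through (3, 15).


Perpendicular slope = -1/m1 = -1/(-9.1980) = 0.1087
b2 = y0 - m2*x0 = 15 + 3/(-9.1980) = 15 - 0.3262 = 14.6738

y = 0.1087x + 14.6738


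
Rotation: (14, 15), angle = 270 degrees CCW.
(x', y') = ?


cos(270) = 0, sin(270) = -1
x' = 14*0 - 15*(-1) = 15
y' = 14*(-1) + 15*0 = -14

(15, -14)


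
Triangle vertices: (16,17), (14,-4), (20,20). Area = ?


16*(-4-20) = -384
14*(20-17) = 42
20*(17+ 4) = 420
sum = 78
Area = |78|/2 = 39.0000

39.0000 sq units


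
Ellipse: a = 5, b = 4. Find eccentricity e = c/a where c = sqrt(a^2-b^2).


c = sqrt(25-16) = sqrt(9) = 3.0000
e = c/a = 3/5 = 0.6000

e = 0.6000


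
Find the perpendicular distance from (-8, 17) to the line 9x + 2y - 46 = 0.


|9*(-8) + 2*17 - 46| = |-84| = 84
sqrt(81 + 4) = sqrt(85) = 9.2195
d = 84/sqrt(85) = 9.1111

9.1111


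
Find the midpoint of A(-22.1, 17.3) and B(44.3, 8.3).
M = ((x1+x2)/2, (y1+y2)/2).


Mx = (-22.1 + 44.3)/2 = 22.2/2 = 11.1000
My = (17.3 + 8.3)/2 = 25.6/2 = 12.8000

(11.1000, 12.8000)


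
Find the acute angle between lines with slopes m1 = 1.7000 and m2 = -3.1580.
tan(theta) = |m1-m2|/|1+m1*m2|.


m1-m2 = 4.858
1+m1*m2 = -4.3686
tan(theta) = |4.858/(-4.3686)| = 1.112027
theta = arctan(|4.858/(-4.3686)|) = 48.0363 degrees (acute angle)

48.0363 degrees


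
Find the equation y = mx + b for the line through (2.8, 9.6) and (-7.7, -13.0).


m = (-22.6)/(-10.5) = 2.1524
b = y1 - m*x1 = 9.6 - (-22.6*2.8)/(-10.5) = 9.6 - 6.0267 = 3.5733

y = 2.1524x + 3.5733


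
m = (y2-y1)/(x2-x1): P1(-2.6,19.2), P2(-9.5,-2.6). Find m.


dy = -2.6 - 19.2 = -21.8
dx = -9.5 + 2.6 = -6.9
m = -21.8/(-6.9) = 3.1594

m = 3.1594


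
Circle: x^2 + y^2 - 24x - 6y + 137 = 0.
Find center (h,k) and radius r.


h = -D/2 = 24/2 = 12
k = -E/2 = 6/2 = 3
r^2 = h^2 + k^2 - F = 144 + 9 - 137 = 16
r = 4

Center (12, 3), radius = 4


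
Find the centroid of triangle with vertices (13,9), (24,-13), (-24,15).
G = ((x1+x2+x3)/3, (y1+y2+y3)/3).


Gx = (13+24- 24)/3 = 13/3 = 4.3333
Gy = (9- 13+15)/3 = 11/3 = 3.6667

G = (4.3333, 3.6667)


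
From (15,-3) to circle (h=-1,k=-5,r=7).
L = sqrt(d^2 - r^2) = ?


d = sqrt((15+ 1)^2 + (-3+ 5)^2) = sqrt(256+4) = 16.1245
L = sqrt(260.0000 - 49) = sqrt(211.0000) = 14.5258

14.5258


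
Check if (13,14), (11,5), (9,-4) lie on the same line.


13*(5+ 4) + 11*(-4-14) + 9*(14-5)
= 117 - 198 + 81 = 0

Yes, collinear (determinant = 0)


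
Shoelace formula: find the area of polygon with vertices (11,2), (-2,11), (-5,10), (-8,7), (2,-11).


sum(xi*y_{i+1}) = 11*11 - 2*10 - 5*7 - 8*(-11) + 2*2 = 158
sum(yi*x_{i+1}) = 2*(-2) + 11*(-5) + 10*(-8) + 7*2 - 11*11 = -246
Area = |158 + 246|/2 = 404/2 = 202.0000

202.0000 sq units


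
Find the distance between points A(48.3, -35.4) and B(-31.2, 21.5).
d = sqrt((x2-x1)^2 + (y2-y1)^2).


dx = -31.2 - 48.3 = -79.5
dy = 21.5 + 35.4 = 56.9
d = sqrt(6320.25 + 3237.61) = sqrt(9557.86) = 97.7643

97.7643


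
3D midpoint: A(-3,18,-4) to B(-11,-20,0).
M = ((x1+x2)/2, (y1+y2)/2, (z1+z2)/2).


Mx = (-3- 11)/2 = -7.0000
My = (18- 20)/2 = -1.0000
Mz = (-4+0)/2 = -2.0000

M = (-7.0000, -1.0000, -2.0000)


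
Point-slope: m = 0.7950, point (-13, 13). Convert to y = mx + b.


y - 13 = 0.7950(x + 13)
y = 0.7950x + 13 - 0.7950*(-13)
y = 0.7950x + 23.3350

y = 0.7950x + 23.3350


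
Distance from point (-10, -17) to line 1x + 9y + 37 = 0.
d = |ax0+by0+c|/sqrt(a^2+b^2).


|1*(-10) + 9*(-17) + 37| = |-126| = 126
sqrt(1 + 81) = sqrt(82) = 9.0554
d = 126/sqrt(82) = 13.9144

13.9144


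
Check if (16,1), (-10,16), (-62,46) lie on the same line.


16*(16-46) - 10*(46-1) - 62*(1-16)
= -480 - 450 + 930 = 0

Yes, collinear (determinant = 0)


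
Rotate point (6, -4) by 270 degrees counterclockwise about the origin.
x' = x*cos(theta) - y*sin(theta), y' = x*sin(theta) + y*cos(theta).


cos(270) = 0, sin(270) = -1
x' = 6*0 + 4*(-1) = -4
y' = 6*(-1) - 4*0 = -6

(-4, -6)


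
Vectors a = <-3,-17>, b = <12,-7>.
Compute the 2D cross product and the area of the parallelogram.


cross = -3*(-7) + 17*12 = 21 + 204 = 225
Parallelogram area = |225| = 225

cross = 225, parallelogram area = 225


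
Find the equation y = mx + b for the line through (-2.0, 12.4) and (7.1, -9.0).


m = (-21.4)/(9.1) = -2.3516
b = y1 - m*x1 = 12.4 - (-21.4*(-2.0))/(9.1) = 12.4 - 4.7033 = 7.6967

y = -2.3516x + 7.6967


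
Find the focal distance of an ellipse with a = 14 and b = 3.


c^2 = 14^2 - 3^2 = 196 - 9 = 187
c = sqrt(187) = 13.6748

c = 13.6748


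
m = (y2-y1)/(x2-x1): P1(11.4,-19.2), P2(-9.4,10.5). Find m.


dy = 10.5 + 19.2 = 29.7
dx = -9.4 - 11.4 = -20.8
m = 29.7/(-20.8) = -1.4279

m = -1.4279


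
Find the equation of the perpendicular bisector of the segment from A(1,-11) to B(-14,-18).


Midpoint = (-6.5, -14.5)
Slope of AB = dy/dx = -7/(-15) = 0.4667
Perp slope = -dx/dy = -15/7 = -2.1429
b = My - (perp slope)*Mx = -14.5 + (-15*(-6.5))/(-7) = -14.5 - 13.9286 = -28.4286

y = -2.1429x - 28.4286


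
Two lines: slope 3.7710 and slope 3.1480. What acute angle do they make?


m1-m2 = 0.623
1+m1*m2 = 12.871108
tan(theta) = |0.623/12.871108| = 0.048403
theta = arctan(|0.623/12.871108|) = 2.7711 degrees (acute angle)

2.7711 degrees


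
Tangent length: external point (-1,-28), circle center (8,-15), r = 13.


d = sqrt((-1-8)^2 + (-28+ 15)^2) = sqrt(81+169) = 15.8114
L = sqrt(250.0000 - 169) = sqrt(81.0000) = 9.0000

9.0000


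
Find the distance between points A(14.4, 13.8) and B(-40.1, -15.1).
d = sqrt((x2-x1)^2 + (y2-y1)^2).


dx = -40.1 - 14.4 = -54.5
dy = -15.1 - 13.8 = -28.9
d = sqrt(2970.25 + 835.21) = sqrt(3805.46) = 61.6884

61.6884


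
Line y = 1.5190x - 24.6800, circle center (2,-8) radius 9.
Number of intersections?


Substitute y = 1.5190x - 24.6800: (x-2)^2 + (1.5190x- 24.6800+ 8)^2 = 81
Expand to Ax^2 + Bx + C = 0, where b-k = -16.68
A = 1+m^2 = 3.307361
B = 2(m(b-k) - h) = 2(1.5190*(-16.68) - 2) = -54.67384
C = h^2 + (b-k)^2 - r^2 = 4 + 278.2224 - 81 = 201.2224
disc = B^2-4AC = 2989.2288 - 2662.0605 = 327.1683
disc > 0

2 intersection points


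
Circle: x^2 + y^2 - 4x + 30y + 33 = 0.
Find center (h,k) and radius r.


h = -D/2 = 4/2 = 2
k = -E/2 = -30/2 = -15
r^2 = h^2 + k^2 - F = 4 + 225 - 33 = 196
r = 14

Center (2, -15), radius = 14


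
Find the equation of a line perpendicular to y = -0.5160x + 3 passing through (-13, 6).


Perpendicular slope = -1/m1 = -1/(-0.5160) = 1.9380
b2 = y0 - m2*x0 = 6 - 13/(-0.5160) = 6 + 25.1938 = 31.1938

y = 1.9380x + 31.1938


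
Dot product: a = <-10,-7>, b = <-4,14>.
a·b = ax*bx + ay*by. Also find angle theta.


a·b = -10*(-4) - 7*14 = 40 - 98 = -58
|a| = sqrt(100+49) = 12.2066
|b| = sqrt(16+196) = 14.5602
cos(theta) = -58/(sqrt(149)*sqrt(212)) = -58/sqrt(31588) = -0.326337
theta = arccos(-58/sqrt(31588)) = 109.0466 degrees

a·b = -58, theta = 109.0466 deg


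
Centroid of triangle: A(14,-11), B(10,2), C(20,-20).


Gx = (14+10+20)/3 = 44/3 = 14.6667
Gy = (-11+2- 20)/3 = -29/3 = -9.6667

G = (14.6667, -9.6667)


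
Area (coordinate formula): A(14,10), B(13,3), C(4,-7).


14*(3+ 7) = 140
13*(-7-10) = -221
4*(10-3) = 28
sum = -53
Area = |-53|/2 = 26.5000

26.5000 sq units


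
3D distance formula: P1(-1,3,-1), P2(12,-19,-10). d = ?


dx=13, dy=-22, dz=-9
d = sqrt(169+484+81) = sqrt(734) = 27.0924

27.0924


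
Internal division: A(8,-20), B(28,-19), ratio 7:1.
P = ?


Px = (7*28 + 1*8)/8 = 204/8 = 25.5000
Py = (7*(-19) + 1*(-20))/8 = -153/8 = -19.1250

P = (25.5000, -19.1250)


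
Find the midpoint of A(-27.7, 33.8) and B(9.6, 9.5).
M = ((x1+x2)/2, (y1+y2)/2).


Mx = (-27.7 + 9.6)/2 = -18.1/2 = -9.0500
My = (33.8 + 9.5)/2 = 43.3/2 = 21.6500

(-9.0500, 21.6500)


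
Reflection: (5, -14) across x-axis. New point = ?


Reflection rule for x-axis: (x, -y)
(5, -14) -> (5, 14)

(5, 14)


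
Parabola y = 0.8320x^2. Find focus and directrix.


a = 0.8320
1/(4a) = 0.3005
Focus = (0, 0.3005)
Directrix: y = -0.3005

Focus = (0, 0.3005), Directrix: y = -0.3005


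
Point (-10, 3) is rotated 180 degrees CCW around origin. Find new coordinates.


cos(180) = -1, sin(180) = 0
x' = -10*(-1) - 3*0 = 10
y' = -10*0 + 3*(-1) = -3

(10, -3)


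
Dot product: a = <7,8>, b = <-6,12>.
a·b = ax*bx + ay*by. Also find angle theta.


a·b = 7*(-6) + 8*12 = -42 + 96 = 54
|a| = sqrt(49+64) = 10.6301
|b| = sqrt(36+144) = 13.4164
cos(theta) = 54/(sqrt(113)*sqrt(180)) = 54/sqrt(20340) = 0.378633
theta = arccos(54/sqrt(20340)) = 67.7510 degrees

a·b = 54, theta = 67.7510 deg
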